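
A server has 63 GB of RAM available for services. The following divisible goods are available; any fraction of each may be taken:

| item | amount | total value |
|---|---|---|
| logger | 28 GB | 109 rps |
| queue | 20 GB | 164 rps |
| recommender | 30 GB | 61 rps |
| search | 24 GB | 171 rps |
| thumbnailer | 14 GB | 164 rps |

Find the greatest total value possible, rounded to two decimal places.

Take in order of value per unit:
- thumbnailer (164/14 per unit): all 14 → value 164, running total 164.00
- queue (164/20 per unit): all 20 → value 164, running total 328.00
- search (171/24 per unit): all 24 → value 171, running total 499.00
- logger (109/28 per unit): 5 of 28 → value 5×109/28 = 19.4643, running total 518.46
Total 518.46.

518.46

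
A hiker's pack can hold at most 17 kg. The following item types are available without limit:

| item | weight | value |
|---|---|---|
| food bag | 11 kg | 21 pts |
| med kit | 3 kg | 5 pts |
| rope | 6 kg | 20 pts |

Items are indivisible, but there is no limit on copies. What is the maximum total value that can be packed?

Best value-per-unit is rope at 20/6; filling with it alone gives 2×20 = 40.
Optimal mix: 1×med kit + 2×rope → weight 15, value 45.

45 pts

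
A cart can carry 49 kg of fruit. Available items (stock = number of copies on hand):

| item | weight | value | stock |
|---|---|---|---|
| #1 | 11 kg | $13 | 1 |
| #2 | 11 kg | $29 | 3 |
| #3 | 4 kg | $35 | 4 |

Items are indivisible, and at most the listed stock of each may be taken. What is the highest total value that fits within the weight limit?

$227

Best selections within weight 49 and stock limits:
- 3×#2 + 4×#3: weight 49, value 227
- 1×#1 + 2×#2 + 4×#3: weight 49, value 211
- 2×#2 + 4×#3: weight 38, value 198
Best: $227.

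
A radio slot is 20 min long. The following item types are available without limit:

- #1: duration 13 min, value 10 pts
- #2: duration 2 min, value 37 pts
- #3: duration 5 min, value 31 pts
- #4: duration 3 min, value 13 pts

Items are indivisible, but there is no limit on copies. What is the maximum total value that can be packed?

370 pts

Best value-per-unit is #2 at 37/2, and filling with it alone uses duration 10×2=20. No mix of the others beats 10×37 = 370.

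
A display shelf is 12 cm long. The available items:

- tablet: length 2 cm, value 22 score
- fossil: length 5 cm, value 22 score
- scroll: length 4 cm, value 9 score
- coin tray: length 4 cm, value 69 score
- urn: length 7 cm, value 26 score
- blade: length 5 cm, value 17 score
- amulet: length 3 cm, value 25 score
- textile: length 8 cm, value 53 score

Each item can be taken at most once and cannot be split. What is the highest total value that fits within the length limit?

122 score

Check high-value combinations within 12 cm:
- coin tray+textile: length 4+8=12, value 69+53=122
- tablet+coin tray+amulet: length 2+4+3=9, value 22+69+25=116
- fossil+coin tray+amulet: length 5+4+3=12, value 22+69+25=116
- tablet+fossil+coin tray: length 2+5+4=11, value 22+22+69=113
Best: 122 score.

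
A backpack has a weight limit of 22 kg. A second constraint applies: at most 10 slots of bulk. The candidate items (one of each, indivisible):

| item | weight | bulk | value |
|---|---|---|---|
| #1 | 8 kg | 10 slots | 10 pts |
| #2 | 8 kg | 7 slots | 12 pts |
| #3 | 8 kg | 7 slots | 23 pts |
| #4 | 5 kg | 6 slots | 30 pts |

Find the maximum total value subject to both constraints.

Feasible sets respecting both limits:
- #4: weight 5, bulk 6, value 30
- #3: weight 8, bulk 7, value 23
- #2: weight 8, bulk 7, value 12
Best: 30 pts.

30 pts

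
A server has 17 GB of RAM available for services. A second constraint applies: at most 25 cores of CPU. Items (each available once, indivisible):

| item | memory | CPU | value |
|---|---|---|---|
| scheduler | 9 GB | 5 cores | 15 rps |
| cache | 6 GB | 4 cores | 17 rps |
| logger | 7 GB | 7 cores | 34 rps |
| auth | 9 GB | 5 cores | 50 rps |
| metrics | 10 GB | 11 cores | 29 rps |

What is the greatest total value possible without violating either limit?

Feasible sets respecting both limits:
- logger+auth: memory 16, CPU 12, value 84
- cache+auth: memory 15, CPU 9, value 67
- logger+metrics: memory 17, CPU 18, value 63
- cache+logger: memory 13, CPU 11, value 51
Best: 84 rps.

84 rps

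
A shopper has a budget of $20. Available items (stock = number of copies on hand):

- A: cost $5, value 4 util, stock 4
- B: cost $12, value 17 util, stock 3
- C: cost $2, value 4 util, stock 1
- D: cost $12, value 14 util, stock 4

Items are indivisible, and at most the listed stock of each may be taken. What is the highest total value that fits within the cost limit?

25 util

Top feasible selections:
- 1×A + 1×B + 1×C: cost 19, value 25
- 1×A + 1×C + 1×D: cost 19, value 22
- 1×B + 1×C: cost 14, value 21
Best: 25 util.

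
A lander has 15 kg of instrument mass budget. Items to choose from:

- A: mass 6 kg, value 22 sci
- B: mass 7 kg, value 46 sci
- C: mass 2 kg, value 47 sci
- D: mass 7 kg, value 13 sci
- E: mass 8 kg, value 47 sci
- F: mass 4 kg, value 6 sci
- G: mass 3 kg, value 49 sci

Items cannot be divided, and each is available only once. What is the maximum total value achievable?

143 sci

Check high-value combinations within 15 kg:
- C+E+G: mass 2+8+3=13, value 47+47+49=143
- B+C+G: mass 7+2+3=12, value 46+47+49=142
- A+C+F+G: mass 6+2+4+3=15, value 22+47+6+49=124
- A+C+G: mass 6+2+3=11, value 22+47+49=118
Best: 143 sci.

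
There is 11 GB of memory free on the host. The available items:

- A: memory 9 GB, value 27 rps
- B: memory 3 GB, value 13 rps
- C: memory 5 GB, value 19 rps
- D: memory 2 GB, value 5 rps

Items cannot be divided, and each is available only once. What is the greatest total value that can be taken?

37 rps

Check high-value combinations within 11 GB:
- B+C+D: memory 3+5+2=10, value 13+19+5=37
- B+C: memory 3+5=8, value 13+19=32
- A+D: memory 9+2=11, value 27+5=32
- A: memory 9, value 27
- C+D: memory 5+2=7, value 19+5=24
Best: 37 rps.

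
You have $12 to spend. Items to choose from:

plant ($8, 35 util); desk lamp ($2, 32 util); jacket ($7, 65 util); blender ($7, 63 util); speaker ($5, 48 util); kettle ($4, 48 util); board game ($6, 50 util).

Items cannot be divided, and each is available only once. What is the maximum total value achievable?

130 util

Check high-value combinations within $12:
- desk lamp+kettle+board game: cost 2+4+6=12, value 32+48+50=130
- desk lamp+speaker+kettle: cost 2+5+4=11, value 32+48+48=128
- jacket+kettle: cost 7+4=11, value 65+48=113
- jacket+speaker: cost 7+5=12, value 65+48=113
Best: 130 util.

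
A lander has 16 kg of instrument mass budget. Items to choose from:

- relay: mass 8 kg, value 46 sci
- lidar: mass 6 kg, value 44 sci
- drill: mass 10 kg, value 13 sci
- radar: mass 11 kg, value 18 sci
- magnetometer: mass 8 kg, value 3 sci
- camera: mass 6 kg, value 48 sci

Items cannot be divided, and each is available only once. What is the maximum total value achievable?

94 sci

This is a 0/1 knapsack; check combinations near the capacity.
- relay+camera: mass 8+6=14, value 46+48=94
- lidar+camera: mass 6+6=12, value 44+48=92
- relay+lidar: mass 8+6=14, value 46+44=90
- drill+camera: mass 10+6=16, value 13+48=61
Best: 94 sci.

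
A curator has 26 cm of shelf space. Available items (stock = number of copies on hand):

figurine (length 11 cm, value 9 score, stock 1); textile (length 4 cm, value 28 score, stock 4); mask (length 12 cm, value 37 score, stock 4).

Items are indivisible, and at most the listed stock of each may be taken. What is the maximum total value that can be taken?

121 score

Best selections within length 26 and stock limits:
- 3×textile + 1×mask: length 24, value 121
- 4×textile: length 16, value 112
- 2×textile + 1×mask: length 20, value 93
Best: 121 score.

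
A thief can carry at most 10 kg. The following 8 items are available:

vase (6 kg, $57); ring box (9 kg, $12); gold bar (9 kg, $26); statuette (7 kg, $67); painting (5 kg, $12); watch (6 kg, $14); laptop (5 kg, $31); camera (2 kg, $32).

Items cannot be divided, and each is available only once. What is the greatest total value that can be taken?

$99

Check high-value combinations within 10 kg:
- statuette+camera: weight 7+2=9, value 67+32=99
- vase+camera: weight 6+2=8, value 57+32=89
- statuette: weight 7, value 67
Best: $99.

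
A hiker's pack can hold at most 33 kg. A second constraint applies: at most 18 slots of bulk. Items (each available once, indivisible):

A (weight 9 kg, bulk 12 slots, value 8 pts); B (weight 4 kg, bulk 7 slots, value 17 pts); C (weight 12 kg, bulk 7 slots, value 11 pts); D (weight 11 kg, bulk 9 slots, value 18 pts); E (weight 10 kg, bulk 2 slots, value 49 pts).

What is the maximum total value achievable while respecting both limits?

Feasible sets respecting both limits:
- B+D+E: weight 25, bulk 18, value 84
- C+D+E: weight 33, bulk 18, value 78
- B+C+E: weight 26, bulk 16, value 77
- D+E: weight 21, bulk 11, value 67
Best: 84 pts.

84 pts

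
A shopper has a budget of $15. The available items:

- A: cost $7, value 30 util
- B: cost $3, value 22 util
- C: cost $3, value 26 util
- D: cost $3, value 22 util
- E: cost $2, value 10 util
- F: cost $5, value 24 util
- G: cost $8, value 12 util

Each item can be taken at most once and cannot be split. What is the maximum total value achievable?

Check high-value combinations within $15:
- B+C+D+F: cost 3+3+3+5=14, value 22+26+22+24=94
- A+B+C+E: cost 7+3+3+2=15, value 30+22+26+10=88
- A+C+D+E: cost 7+3+3+2=15, value 30+26+22+10=88
Best: 94 util.

94 util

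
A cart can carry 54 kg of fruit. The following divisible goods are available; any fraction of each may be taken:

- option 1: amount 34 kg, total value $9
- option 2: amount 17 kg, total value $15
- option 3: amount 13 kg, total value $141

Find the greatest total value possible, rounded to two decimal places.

Take in order of value per unit:
- option 3 (141/13 per unit): all 13 → value 141, running total 141.00
- option 2 (15/17 per unit): all 17 → value 15, running total 156.00
- option 1 (9/34 per unit): 24 of 34 → value 24×9/34 = 6.3529, running total 162.35
Total 162.35.

162.35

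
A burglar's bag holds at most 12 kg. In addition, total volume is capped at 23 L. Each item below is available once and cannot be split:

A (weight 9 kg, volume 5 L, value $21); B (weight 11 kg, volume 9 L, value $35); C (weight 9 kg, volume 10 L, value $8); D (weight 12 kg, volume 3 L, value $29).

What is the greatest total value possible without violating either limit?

Feasible sets respecting both limits:
- B: weight 11, volume 9, value 35
- D: weight 12, volume 3, value 29
- A: weight 9, volume 5, value 21
Best: $35.

$35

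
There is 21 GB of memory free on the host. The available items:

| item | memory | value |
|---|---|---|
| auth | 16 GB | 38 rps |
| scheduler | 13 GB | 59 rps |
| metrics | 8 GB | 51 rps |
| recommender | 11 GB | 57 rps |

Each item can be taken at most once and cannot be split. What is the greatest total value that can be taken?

Check high-value combinations within 21 GB:
- scheduler+metrics: memory 13+8=21, value 59+51=110
- metrics+recommender: memory 8+11=19, value 51+57=108
- scheduler: memory 13, value 59
- recommender: memory 11, value 57
- metrics: memory 8, value 51
Best: 110 rps.

110 rps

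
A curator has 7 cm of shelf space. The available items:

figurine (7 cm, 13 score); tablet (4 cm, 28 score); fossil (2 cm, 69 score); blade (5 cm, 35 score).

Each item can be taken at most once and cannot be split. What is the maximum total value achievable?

Check high-value combinations within 7 cm:
- fossil+blade: length 2+5=7, value 69+35=104
- tablet+fossil: length 4+2=6, value 28+69=97
- fossil: length 2, value 69
- blade: length 5, value 35
Best: 104 score.

104 score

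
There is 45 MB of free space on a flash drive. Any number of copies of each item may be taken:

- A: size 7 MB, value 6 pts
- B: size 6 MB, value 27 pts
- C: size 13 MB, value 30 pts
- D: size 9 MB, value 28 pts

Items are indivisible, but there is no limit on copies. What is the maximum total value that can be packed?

Best value-per-unit is B at 27/6; filling with it alone gives 7×27 = 189.
Optimal mix: 6×B + 1×D → size 45, value 190.

190 pts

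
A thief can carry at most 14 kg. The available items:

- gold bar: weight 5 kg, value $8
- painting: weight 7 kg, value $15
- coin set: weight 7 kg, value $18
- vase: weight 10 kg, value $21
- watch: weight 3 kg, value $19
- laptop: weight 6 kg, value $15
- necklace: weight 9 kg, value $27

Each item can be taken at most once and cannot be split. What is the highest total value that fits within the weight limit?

Check high-value combinations within 14 kg:
- watch+necklace: weight 3+9=12, value 19+27=46
- gold bar+watch+laptop: weight 5+3+6=14, value 8+19+15=42
- vase+watch: weight 10+3=13, value 21+19=40
- coin set+watch: weight 7+3=10, value 18+19=37
- gold bar+necklace: weight 5+9=14, value 8+27=35
Best: $46.

$46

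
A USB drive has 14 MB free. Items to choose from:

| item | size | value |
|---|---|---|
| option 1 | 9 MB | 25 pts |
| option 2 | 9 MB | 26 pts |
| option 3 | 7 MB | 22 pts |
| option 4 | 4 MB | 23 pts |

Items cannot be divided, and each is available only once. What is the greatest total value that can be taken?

Check high-value combinations within 14 MB:
- option 2+option 4: size 9+4=13, value 26+23=49
- option 1+option 4: size 9+4=13, value 25+23=48
- option 3+option 4: size 7+4=11, value 22+23=45
- option 2: size 9, value 26
- option 1: size 9, value 25
Best: 49 pts.

49 pts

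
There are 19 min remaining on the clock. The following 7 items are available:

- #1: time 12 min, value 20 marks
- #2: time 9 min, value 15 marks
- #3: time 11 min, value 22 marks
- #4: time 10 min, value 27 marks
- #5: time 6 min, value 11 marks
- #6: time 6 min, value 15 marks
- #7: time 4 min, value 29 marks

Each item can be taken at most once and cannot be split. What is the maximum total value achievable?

59 marks

Check high-value combinations within 19 min:
- #2+#6+#7: time 9+6+4=19, value 15+15+29=59
- #4+#7: time 10+4=14, value 27+29=56
- #5+#6+#7: time 6+6+4=16, value 11+15+29=55
- #2+#5+#7: time 9+6+4=19, value 15+11+29=55
Best: 59 marks.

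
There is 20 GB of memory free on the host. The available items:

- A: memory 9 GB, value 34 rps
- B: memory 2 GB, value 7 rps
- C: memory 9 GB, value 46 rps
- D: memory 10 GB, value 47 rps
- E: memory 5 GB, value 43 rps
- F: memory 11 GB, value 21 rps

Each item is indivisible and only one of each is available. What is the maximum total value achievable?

97 rps

This is a 0/1 knapsack; check combinations near the capacity.
- B+D+E: memory 2+10+5=17, value 7+47+43=97
- B+C+E: memory 2+9+5=16, value 7+46+43=96
- C+D: memory 9+10=19, value 46+47=93
- D+E: memory 10+5=15, value 47+43=90
- C+E: memory 9+5=14, value 46+43=89
Best: 97 rps.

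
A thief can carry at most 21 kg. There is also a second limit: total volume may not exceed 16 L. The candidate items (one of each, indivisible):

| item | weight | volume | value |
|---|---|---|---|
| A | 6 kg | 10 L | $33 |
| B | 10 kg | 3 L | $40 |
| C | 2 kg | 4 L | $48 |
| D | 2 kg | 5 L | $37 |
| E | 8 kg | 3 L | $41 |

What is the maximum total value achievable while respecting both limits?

$129

Feasible sets respecting both limits:
- B+C+E: weight 20, volume 10, value 129
- C+D+E: weight 12, volume 12, value 126
- B+C+D: weight 14, volume 12, value 125
Best: $129.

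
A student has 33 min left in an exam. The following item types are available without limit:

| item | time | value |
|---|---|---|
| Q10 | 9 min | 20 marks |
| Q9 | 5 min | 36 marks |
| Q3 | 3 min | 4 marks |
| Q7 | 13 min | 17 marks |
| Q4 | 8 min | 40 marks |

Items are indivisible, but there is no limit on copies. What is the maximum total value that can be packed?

Best value-per-unit is Q9 at 36/5; filling with it alone gives 6×36 = 216.
Optimal mix: 6×Q9 + 1×Q3 → time 33, value 220.

220 marks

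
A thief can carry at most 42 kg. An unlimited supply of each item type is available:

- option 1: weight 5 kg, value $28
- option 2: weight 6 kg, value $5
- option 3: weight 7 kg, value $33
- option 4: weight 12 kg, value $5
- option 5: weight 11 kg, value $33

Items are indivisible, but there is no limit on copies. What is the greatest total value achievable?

Best value-per-unit is option 1 at 28/5; filling with it alone gives 8×28 = 224.
Optimal mix: 7×option 1 + 1×option 3 → weight 42, value 229.

$229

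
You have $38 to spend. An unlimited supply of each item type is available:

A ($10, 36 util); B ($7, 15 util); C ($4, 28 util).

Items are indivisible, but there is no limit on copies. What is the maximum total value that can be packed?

252 util

Best value-per-unit is C at 28/4, and filling with it alone uses cost 9×4=36. No mix of the others beats 9×28 = 252.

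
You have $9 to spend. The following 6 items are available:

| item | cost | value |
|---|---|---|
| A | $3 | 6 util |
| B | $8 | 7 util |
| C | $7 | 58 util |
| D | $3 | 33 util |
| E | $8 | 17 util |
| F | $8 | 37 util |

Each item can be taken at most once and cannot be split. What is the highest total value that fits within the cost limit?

58 util

Check high-value combinations within $9:
- C: cost 7, value 58
- A+D: cost 3+3=6, value 6+33=39
- F: cost 8, value 37
- D: cost 3, value 33
- E: cost 8, value 17
Best: 58 util.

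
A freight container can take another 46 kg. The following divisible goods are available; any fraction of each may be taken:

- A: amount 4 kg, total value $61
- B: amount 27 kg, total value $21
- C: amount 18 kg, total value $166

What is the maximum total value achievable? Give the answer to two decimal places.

245.67

Take in order of value per unit:
- A (61/4 per unit): all 4 → value 61, running total 61.00
- C (166/18 per unit): all 18 → value 166, running total 227.00
- B (21/27 per unit): 24 of 27 → value 24×21/27 = 18.6667, running total 245.67
Total 245.67.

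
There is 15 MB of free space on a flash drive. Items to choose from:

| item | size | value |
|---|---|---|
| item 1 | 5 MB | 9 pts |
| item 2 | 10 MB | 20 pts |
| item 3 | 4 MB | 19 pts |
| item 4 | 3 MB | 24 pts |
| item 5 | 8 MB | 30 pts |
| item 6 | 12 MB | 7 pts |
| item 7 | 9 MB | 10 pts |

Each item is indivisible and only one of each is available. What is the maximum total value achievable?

Check high-value combinations within 15 MB:
- item 3+item 4+item 5: size 4+3+8=15, value 19+24+30=73
- item 4+item 5: size 3+8=11, value 24+30=54
- item 1+item 3+item 4: size 5+4+3=12, value 9+19+24=52
Best: 73 pts.

73 pts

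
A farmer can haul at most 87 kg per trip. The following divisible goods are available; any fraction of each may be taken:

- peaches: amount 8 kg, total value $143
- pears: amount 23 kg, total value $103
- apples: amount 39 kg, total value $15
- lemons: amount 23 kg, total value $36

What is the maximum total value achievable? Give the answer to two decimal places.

294.69

Take in order of value per unit:
- peaches (143/8 per unit): all 8 → value 143, running total 143.00
- pears (103/23 per unit): all 23 → value 103, running total 246.00
- lemons (36/23 per unit): all 23 → value 36, running total 282.00
- apples (15/39 per unit): 33 of 39 → value 33×15/39 = 12.6923, running total 294.69
Total 294.69.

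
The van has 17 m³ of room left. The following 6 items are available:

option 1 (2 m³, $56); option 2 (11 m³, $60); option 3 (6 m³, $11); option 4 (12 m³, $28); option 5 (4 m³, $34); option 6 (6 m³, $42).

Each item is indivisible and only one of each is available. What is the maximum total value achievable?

$150

Check high-value combinations within 17 m³:
- option 1+option 2+option 5: volume 2+11+4=17, value 56+60+34=150
- option 1+option 5+option 6: volume 2+4+6=12, value 56+34+42=132
- option 1+option 2: volume 2+11=13, value 56+60=116
- option 1+option 3+option 6: volume 2+6+6=14, value 56+11+42=109
- option 2+option 6: volume 11+6=17, value 60+42=102
Best: $150.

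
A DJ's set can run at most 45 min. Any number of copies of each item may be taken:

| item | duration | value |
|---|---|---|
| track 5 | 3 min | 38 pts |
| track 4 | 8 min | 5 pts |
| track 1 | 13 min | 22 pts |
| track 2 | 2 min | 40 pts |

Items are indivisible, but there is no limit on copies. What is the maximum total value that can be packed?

Best value-per-unit is track 2 at 40/2, and filling with it alone uses duration 22×2=44. No mix of the others beats 22×40 = 880.

880 pts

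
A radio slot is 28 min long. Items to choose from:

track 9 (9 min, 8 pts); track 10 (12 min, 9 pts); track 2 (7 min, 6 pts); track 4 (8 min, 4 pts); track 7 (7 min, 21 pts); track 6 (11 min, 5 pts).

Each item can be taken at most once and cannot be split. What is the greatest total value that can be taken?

38 pts

This is a 0/1 knapsack; check combinations near the capacity.
- track 9+track 10+track 7: duration 9+12+7=28, value 8+9+21=38
- track 10+track 2+track 7: duration 12+7+7=26, value 9+6+21=36
- track 9+track 2+track 7: duration 9+7+7=23, value 8+6+21=35
- track 10+track 4+track 7: duration 12+8+7=27, value 9+4+21=34
- track 9+track 7+track 6: duration 9+7+11=27, value 8+21+5=34
Best: 38 pts.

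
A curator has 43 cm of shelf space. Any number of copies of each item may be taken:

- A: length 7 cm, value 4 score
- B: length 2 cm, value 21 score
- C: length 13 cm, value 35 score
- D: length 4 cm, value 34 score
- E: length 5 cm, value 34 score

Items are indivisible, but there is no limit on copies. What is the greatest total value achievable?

Best value-per-unit is B at 21/2, and filling with it alone uses length 21×2=42. No mix of the others beats 21×21 = 441.

441 score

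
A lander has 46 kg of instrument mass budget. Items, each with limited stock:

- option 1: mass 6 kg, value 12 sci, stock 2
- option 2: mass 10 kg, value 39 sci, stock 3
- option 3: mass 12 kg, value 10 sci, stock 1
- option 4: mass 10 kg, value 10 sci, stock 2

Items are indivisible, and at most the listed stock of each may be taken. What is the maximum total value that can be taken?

141 sci

Top feasible selections:
- 2×option 1 + 3×option 2: mass 42, value 141
- 1×option 1 + 3×option 2 + 1×option 4: mass 46, value 139
- 1×option 1 + 3×option 2: mass 36, value 129
- 3×option 2 + 1×option 4: mass 40, value 127
Best: 141 sci.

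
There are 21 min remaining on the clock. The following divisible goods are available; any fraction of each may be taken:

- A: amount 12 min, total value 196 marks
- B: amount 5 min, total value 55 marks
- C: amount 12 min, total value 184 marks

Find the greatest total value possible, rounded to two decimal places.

334.00

Take in order of value per unit:
- A (196/12 per unit): all 12 → value 196, running total 196.00
- C (184/12 per unit): 9 of 12 → value 9×184/12 = 138.0000, running total 334.00
Total 334.00.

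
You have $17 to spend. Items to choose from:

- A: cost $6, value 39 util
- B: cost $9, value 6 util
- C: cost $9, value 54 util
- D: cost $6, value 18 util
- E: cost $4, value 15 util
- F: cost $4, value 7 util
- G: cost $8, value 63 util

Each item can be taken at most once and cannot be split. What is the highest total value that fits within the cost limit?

Check high-value combinations within $17:
- C+G: cost 9+8=17, value 54+63=117
- A+G: cost 6+8=14, value 39+63=102
- A+C: cost 6+9=15, value 39+54=93
- E+F+G: cost 4+4+8=16, value 15+7+63=85
Best: 117 util.

117 util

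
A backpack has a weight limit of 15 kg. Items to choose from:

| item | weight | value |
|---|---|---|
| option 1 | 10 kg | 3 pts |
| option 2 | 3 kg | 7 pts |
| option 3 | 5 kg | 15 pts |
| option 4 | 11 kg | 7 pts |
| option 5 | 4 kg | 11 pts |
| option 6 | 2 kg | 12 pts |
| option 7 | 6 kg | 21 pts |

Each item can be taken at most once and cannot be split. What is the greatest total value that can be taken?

51 pts

Check high-value combinations within 15 kg:
- option 2+option 5+option 6+option 7: weight 3+4+2+6=15, value 7+11+12+21=51
- option 3+option 6+option 7: weight 5+2+6=13, value 15+12+21=48
- option 3+option 5+option 7: weight 5+4+6=15, value 15+11+21=47
Best: 51 pts.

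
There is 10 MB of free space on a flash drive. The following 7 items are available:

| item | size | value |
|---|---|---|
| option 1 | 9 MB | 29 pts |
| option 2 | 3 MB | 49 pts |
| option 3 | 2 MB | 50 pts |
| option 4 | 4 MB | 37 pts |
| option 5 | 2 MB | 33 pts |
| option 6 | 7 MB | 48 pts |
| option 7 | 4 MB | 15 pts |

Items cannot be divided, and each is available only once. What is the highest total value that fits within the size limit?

136 pts

This is a 0/1 knapsack; check combinations near the capacity.
- option 2+option 3+option 4: size 3+2+4=9, value 49+50+37=136
- option 2+option 3+option 5: size 3+2+2=7, value 49+50+33=132
- option 3+option 4+option 5: size 2+4+2=8, value 50+37+33=120
- option 2+option 4+option 5: size 3+4+2=9, value 49+37+33=119
Best: 136 pts.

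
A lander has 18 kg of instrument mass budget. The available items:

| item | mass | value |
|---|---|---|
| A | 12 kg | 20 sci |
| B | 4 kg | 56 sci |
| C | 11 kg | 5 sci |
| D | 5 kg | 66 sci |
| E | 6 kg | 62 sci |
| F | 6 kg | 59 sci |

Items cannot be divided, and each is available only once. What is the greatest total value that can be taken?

This is a 0/1 knapsack; check combinations near the capacity.
- D+E+F: mass 5+6+6=17, value 66+62+59=187
- B+D+E: mass 4+5+6=15, value 56+66+62=184
- B+D+F: mass 4+5+6=15, value 56+66+59=181
Best: 187 sci.

187 sci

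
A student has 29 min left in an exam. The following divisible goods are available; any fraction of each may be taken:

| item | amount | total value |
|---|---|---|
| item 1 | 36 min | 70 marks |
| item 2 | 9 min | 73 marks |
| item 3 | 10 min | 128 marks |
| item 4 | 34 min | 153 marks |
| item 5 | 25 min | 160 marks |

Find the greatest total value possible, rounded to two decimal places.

265.00

Take in order of value per unit:
- item 3 (128/10 per unit): all 10 → value 128, running total 128.00
- item 2 (73/9 per unit): all 9 → value 73, running total 201.00
- item 5 (160/25 per unit): 10 of 25 → value 10×160/25 = 64.0000, running total 265.00
Total 265.00.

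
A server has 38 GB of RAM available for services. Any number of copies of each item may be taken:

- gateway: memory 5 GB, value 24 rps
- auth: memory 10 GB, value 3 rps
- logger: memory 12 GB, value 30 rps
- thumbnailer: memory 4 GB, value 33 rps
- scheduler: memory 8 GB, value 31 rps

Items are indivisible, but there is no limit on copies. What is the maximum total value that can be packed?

Best value-per-unit is thumbnailer at 33/4, and filling with it alone uses memory 9×4=36. No mix of the others beats 9×33 = 297.

297 rps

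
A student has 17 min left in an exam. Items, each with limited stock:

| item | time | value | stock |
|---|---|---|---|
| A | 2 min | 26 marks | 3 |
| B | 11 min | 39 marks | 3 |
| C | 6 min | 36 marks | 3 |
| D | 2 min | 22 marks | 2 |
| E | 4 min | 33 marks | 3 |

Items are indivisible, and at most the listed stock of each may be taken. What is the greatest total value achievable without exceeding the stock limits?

166 marks

Best selections within time 17 and stock limits:
- 3×A + 1×D + 2×E: time 16, value 166
- 2×A + 2×D + 2×E: time 16, value 162
Best: 166 marks.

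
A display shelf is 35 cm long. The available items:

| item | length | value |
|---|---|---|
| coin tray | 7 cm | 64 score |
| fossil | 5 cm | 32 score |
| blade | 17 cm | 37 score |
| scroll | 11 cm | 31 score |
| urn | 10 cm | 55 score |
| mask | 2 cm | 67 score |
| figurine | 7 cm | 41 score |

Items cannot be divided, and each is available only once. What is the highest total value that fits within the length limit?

259 score

Check high-value combinations within 35 cm:
- coin tray+fossil+urn+mask+figurine: length 7+5+10+2+7=31, value 64+32+55+67+41=259
- coin tray+fossil+scroll+urn+mask: length 7+5+11+10+2=35, value 64+32+31+55+67=249
- coin tray+fossil+scroll+mask+figurine: length 7+5+11+2+7=32, value 64+32+31+67+41=235
- coin tray+urn+mask+figurine: length 7+10+2+7=26, value 64+55+67+41=227
Best: 259 score.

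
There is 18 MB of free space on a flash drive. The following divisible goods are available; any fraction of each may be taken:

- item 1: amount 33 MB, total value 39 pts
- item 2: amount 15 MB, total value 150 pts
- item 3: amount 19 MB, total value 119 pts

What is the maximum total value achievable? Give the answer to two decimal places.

Take in order of value per unit:
- item 2 (150/15 per unit): all 15 → value 150, running total 150.00
- item 3 (119/19 per unit): 3 of 19 → value 3×119/19 = 18.7895, running total 168.79
Total 168.79.

168.79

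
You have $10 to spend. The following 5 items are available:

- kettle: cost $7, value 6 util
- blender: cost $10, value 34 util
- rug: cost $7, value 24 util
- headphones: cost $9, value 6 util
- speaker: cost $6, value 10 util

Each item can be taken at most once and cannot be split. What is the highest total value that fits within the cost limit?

This is a 0/1 knapsack; check combinations near the capacity.
- blender: cost 10, value 34
- rug: cost 7, value 24
- speaker: cost 6, value 10
Best: 34 util.

34 util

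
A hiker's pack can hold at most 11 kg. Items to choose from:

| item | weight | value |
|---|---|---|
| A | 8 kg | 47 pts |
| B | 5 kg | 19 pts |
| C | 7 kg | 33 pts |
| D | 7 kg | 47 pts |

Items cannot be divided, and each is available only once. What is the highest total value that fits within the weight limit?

Check high-value combinations within 11 kg:
- D: weight 7, value 47
- A: weight 8, value 47
- C: weight 7, value 33
Best: 47 pts.

47 pts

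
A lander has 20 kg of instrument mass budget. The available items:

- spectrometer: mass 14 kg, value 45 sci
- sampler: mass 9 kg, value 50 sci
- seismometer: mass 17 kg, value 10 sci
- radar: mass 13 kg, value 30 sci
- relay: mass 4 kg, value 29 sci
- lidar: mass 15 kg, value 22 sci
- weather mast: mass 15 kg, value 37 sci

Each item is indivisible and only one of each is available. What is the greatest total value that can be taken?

79 sci

Check high-value combinations within 20 kg:
- sampler+relay: mass 9+4=13, value 50+29=79
- spectrometer+relay: mass 14+4=18, value 45+29=74
- relay+weather mast: mass 4+15=19, value 29+37=66
- radar+relay: mass 13+4=17, value 30+29=59
- relay+lidar: mass 4+15=19, value 29+22=51
Best: 79 sci.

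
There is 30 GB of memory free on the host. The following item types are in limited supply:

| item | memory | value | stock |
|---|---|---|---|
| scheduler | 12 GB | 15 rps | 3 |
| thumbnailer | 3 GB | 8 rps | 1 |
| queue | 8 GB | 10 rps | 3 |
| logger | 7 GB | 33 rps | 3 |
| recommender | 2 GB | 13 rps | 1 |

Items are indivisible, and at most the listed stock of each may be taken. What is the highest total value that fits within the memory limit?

120 rps

Best selections within memory 30 and stock limits:
- 1×thumbnailer + 3×logger + 1×recommender: memory 26, value 120
- 3×logger + 1×recommender: memory 23, value 112
- 1×queue + 3×logger: memory 29, value 109
Best: 120 rps.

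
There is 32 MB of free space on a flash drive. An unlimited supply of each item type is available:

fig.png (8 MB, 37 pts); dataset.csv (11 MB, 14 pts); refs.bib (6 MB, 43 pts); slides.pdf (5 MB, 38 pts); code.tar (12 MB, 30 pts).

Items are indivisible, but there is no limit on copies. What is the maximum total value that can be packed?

238 pts

Best value-per-unit is slides.pdf at 38/5; filling with it alone gives 6×38 = 228.
Optimal mix: 2×refs.bib + 4×slides.pdf → size 32, value 238.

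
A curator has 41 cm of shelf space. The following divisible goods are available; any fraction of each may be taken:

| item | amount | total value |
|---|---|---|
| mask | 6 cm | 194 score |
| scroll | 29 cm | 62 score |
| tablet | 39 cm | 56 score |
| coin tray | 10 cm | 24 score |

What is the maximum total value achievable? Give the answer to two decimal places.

Take in order of value per unit:
- mask (194/6 per unit): all 6 → value 194, running total 194.00
- coin tray (24/10 per unit): all 10 → value 24, running total 218.00
- scroll (62/29 per unit): 25 of 29 → value 25×62/29 = 53.4483, running total 271.45
Total 271.45.

271.45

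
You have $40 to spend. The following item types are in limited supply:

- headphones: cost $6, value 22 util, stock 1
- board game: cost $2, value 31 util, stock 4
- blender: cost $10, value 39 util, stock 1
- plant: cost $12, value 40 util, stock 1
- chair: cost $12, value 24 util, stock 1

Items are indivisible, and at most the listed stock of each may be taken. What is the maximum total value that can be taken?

Top feasible selections:
- 1×headphones + 4×board game + 1×blender + 1×plant: cost 36, value 225
- 1×headphones + 4×board game + 1×plant + 1×chair: cost 38, value 210
- 1×headphones + 4×board game + 1×blender + 1×chair: cost 36, value 209
Best: 225 util.

225 util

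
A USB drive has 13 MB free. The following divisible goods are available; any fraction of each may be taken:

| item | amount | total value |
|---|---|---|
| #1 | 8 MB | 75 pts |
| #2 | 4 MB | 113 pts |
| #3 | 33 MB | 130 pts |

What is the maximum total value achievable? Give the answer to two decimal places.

Take in order of value per unit:
- #2 (113/4 per unit): all 4 → value 113, running total 113.00
- #1 (75/8 per unit): all 8 → value 75, running total 188.00
- #3 (130/33 per unit): 1 of 33 → value 1×130/33 = 3.9394, running total 191.94
Total 191.94.

191.94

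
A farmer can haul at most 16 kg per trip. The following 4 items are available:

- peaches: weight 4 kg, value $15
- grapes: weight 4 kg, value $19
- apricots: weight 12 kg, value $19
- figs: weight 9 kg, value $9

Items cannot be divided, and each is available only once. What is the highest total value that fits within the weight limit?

Check high-value combinations within 16 kg:
- grapes+apricots: weight 4+12=16, value 19+19=38
- peaches+grapes: weight 4+4=8, value 15+19=34
- peaches+apricots: weight 4+12=16, value 15+19=34
Best: $38.

$38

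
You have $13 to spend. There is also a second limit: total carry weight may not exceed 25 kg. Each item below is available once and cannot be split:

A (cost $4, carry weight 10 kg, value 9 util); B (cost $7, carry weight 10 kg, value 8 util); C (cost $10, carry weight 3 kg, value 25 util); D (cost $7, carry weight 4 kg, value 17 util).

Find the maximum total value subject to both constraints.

26 util

Feasible sets respecting both limits:
- A+D: cost 11, carry weight 14, value 26
- C: cost 10, carry weight 3, value 25
- A+B: cost 11, carry weight 20, value 17
- D: cost 7, carry weight 4, value 17
Best: 26 util.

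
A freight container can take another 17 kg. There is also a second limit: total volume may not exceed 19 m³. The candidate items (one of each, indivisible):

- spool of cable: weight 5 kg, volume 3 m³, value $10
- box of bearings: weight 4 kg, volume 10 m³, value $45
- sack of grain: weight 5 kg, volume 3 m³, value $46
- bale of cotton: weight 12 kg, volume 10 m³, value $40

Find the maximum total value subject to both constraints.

Feasible sets respecting both limits:
- spool of cable+box of bearings+sack of grain: weight 14, volume 16, value 101
- box of bearings+sack of grain: weight 9, volume 13, value 91
- sack of grain+bale of cotton: weight 17, volume 13, value 86
- spool of cable+sack of grain: weight 10, volume 6, value 56
Best: $101.

$101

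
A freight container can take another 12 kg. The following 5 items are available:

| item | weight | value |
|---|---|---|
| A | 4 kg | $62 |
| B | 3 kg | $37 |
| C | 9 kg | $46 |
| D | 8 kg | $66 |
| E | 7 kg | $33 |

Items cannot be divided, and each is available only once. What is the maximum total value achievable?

$128

Check high-value combinations within 12 kg:
- A+D: weight 4+8=12, value 62+66=128
- B+D: weight 3+8=11, value 37+66=103
- A+B: weight 4+3=7, value 62+37=99
- A+E: weight 4+7=11, value 62+33=95
Best: $128.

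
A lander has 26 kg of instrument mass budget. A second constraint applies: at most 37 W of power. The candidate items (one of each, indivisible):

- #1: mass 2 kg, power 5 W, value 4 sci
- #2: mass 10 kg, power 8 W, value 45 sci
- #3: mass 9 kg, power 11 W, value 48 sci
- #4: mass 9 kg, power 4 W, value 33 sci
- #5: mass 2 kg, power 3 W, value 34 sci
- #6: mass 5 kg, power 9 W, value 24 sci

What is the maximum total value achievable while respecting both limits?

Feasible sets respecting both limits:
- #2+#3+#5+#6: mass 26, power 31, value 151
- #3+#4+#5+#6: mass 25, power 27, value 139
- #2+#4+#5+#6: mass 26, power 24, value 136
Best: 151 sci.

151 sci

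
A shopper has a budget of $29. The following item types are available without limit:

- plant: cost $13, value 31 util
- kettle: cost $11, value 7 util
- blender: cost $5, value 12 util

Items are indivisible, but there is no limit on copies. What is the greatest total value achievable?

67 util

Best value-per-unit is blender at 12/5; filling with it alone gives 5×12 = 60.
Optimal mix: 1×plant + 3×blender → cost 28, value 67.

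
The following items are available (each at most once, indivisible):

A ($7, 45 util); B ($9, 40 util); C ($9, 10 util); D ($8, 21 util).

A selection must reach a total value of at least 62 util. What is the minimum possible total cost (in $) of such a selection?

Subsets with value ≥ 62, sorted by total cost:
- A+D: cost 15, value 66
- A+B: cost 16, value 85
Minimum cost: 15 $.

15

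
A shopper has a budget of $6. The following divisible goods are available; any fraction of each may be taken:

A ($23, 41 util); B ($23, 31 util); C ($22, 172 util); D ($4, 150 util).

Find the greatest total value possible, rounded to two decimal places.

Take in order of value per unit:
- D (150/4 per unit): all 4 → value 150, running total 150.00
- C (172/22 per unit): 2 of 22 → value 2×172/22 = 15.6364, running total 165.64
Total 165.64.

165.64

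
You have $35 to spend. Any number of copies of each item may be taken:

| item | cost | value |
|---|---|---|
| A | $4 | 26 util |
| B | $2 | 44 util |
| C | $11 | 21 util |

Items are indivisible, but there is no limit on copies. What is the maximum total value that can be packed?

Best value-per-unit is B at 44/2, and filling with it alone uses cost 17×2=34. No mix of the others beats 17×44 = 748.

748 util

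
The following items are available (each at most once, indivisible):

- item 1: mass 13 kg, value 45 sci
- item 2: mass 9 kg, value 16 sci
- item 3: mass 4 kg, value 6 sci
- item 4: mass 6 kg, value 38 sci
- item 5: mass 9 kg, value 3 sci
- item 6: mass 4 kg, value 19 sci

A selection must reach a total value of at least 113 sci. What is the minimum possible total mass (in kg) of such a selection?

Subsets with value ≥ 113, sorted by total mass:
- item 1+item 2+item 4+item 6: mass 32, value 118
- item 1+item 2+item 3+item 4+item 6: mass 36, value 124
Minimum mass: 32 kg.

32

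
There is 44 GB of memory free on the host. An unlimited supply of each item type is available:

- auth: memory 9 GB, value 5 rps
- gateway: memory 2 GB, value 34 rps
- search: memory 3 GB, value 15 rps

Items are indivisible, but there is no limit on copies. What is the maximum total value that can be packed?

748 rps

Best value-per-unit is gateway at 34/2, and filling with it alone uses memory 22×2=44. No mix of the others beats 22×34 = 748.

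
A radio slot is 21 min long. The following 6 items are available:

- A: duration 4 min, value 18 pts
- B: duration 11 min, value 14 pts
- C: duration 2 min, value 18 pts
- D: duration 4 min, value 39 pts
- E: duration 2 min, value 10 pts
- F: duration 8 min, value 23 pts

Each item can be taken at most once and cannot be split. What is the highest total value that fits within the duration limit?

108 pts

Check high-value combinations within 21 min:
- A+C+D+E+F: duration 4+2+4+2+8=20, value 18+18+39+10+23=108
- A+C+D+F: duration 4+2+4+8=18, value 18+18+39+23=98
- C+D+E+F: duration 2+4+2+8=16, value 18+39+10+23=90
- A+D+E+F: duration 4+4+2+8=18, value 18+39+10+23=90
- A+B+C+D: duration 4+11+2+4=21, value 18+14+18+39=89
Best: 108 pts.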